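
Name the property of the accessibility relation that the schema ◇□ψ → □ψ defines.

This is a form of the 5 axiom.
It corresponds to the Euclidean property: ∀x ∀y ∀z (Rxy ∧ Rxz → Ryz).

the Euclidean property: ∀x ∀y ∀z (Rxy ∧ Rxz → Ryz)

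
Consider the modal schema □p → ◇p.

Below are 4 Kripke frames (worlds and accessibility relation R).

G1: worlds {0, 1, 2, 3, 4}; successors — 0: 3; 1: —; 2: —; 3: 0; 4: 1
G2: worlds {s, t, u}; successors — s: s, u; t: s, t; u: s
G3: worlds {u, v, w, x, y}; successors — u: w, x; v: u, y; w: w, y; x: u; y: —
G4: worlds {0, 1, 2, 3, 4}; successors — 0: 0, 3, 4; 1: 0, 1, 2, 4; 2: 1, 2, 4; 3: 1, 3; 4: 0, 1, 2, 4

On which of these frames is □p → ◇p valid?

G2, G4

This is the axiom for seriality; its first-order frame correspondent is ∀x ∃y Rxy.
G1: fails — world 1 has no successor.
G2: ✓.
G3: fails — world y has no successor.
G4: ✓.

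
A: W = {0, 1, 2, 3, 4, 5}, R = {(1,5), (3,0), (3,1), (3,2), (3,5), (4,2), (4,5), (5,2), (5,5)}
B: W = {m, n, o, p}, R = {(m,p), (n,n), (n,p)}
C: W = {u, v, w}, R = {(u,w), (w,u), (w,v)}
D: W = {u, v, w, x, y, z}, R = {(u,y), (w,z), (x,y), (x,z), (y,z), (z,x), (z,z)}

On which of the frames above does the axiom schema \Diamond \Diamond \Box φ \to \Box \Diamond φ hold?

The schema corresponds to a generalized confluence (Geach) condition: \forall x \forall y \forall z ((x R^2 y \wedge xRz) \to \exists w (yRw \wedge zRw)).
A: fails — 1R²2, 1R5 but no w with 2Rw and 5Rw.
B: fails — nR²n, nRp but no w with nRw and pRw.
C: fails — uR²u, uRw but no t with uRt and wRt.
D: holds.

D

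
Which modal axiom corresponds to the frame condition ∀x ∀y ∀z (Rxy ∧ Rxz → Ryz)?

◇r → □◇r

A defining formula is ◇r → □◇r (the 5 axiom).
Suppose ◇r→□◇r is valid. Take Rxy, Rxz and set V(r)={y}. Then ◇r at x, so □◇r at x, so ◇r at z, so some w with Rzw has r; w=y, i.e. Rzy. By symmetry of the argument, Ryz.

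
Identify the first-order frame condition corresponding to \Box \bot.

□⊥ is valid iff no world has any successor (otherwise □⊥ fails at any world with one).
Conversely, any frame satisfying \forall x \forall y \neg Rxy validates the schema.
Frame condition: \forall x \forall y \neg Rxy.

emptiness of R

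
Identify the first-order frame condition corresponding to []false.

Emptiness of R

□⊥ is valid iff no world has any successor (otherwise □⊥ fails at any world with one).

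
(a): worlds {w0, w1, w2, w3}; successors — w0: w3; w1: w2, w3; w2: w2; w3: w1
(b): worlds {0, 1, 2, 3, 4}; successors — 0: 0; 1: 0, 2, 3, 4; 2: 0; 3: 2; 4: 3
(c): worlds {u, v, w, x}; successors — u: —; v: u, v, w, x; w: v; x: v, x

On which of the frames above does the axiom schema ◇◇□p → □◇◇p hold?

(a)

Frame correspondent (Sahlqvist): ∀x ∀y ∀z ((xR²y ∧ xRz) → ∃w (yRw ∧ zR²w)) — i.e. a generalized confluence (Geach) condition.
(a): holds.
(b): fails — 1R²0, 1R4 but no w with 0Rw and 4R²w.
(c): fails — vR²u, vRu but no t with uRt and uR²t.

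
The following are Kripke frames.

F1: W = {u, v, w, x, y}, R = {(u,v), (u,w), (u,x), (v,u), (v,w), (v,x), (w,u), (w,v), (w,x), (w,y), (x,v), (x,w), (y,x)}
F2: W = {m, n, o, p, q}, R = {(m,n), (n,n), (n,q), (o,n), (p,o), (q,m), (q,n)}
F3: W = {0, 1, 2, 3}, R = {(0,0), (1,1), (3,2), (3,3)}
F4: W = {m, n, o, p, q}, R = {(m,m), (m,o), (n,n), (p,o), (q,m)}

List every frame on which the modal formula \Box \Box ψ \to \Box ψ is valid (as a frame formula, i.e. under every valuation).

F3

Frame correspondent (Sahlqvist): \forall x \forall y (Rxy \to \exists z (Rxz \wedge Rzy)) — i.e. density.
F1: fails — Ryx but no z with Ryz and Rzx.
F2: fails — Rpo but no z with Rpz and Rzo.
F3: ✓.
F4: fails — Rpo but no z with Rpz and Rzo.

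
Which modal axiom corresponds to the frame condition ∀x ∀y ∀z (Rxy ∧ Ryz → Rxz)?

The condition is transitivity. The 4 schema □p → □□p defines it.
Suppose □p→□□p is valid. Take Rxy, Ryz and set V(p)={w : Rxw}. Then □p at x, so □□p at x, so □p at y, so p at z, i.e. Rxz.

□p → □□p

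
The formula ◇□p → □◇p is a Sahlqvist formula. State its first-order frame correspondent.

Suppose ◇□p→□◇p is valid. Take Rxy, Rxz and set V(p)={w : Ryw}. Then □p at y so ◇□p at x, so □◇p at x, so ◇p at z, giving w with Rzw and Ryw.
The converse is a direct semantic check.
So the correspondent is convergence.

convergence: ∀x ∀y ∀z (Rxy ∧ Rxz → ∃w (Ryw ∧ Rzw))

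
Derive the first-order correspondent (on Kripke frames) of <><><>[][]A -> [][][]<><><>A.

forall x forall y forall z ((x R^3 y & x R^3 z) -> exists w (y R^2 w & z R^3 w))

This is a Sahlqvist (Geach-type) schema ◇^3□^2A → □^3◇^3A.
First-order correspondent: forall x forall y forall z ((x R^3 y & x R^3 z) -> exists w (y R^2 w & z R^3 w)).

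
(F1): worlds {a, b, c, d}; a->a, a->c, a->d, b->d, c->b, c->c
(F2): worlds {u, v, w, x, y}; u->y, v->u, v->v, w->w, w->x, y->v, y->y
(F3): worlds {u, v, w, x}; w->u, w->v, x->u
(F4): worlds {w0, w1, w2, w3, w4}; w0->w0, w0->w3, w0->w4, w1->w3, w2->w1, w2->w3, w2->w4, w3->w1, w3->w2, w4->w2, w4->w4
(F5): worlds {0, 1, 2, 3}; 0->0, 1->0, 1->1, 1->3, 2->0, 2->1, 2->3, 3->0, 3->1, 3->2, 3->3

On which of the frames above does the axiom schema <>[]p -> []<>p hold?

(F5)

Frame correspondent (Sahlqvist): forall x forall y forall z (Rxy & Rxz -> exists w (Ryw & Rzw)) — i.e. convergence.
(F1): fails — Raa and Rad but a and d have no common successor.
(F2): fails — Rvv and Rvu but v and u have no common successor.
(F3): fails — Rwu and Rwu but u and u have no common successor.
(F4): fails — Rw0w0 and Rw0w3 but w0 and w3 have no common successor.
(F5): holds.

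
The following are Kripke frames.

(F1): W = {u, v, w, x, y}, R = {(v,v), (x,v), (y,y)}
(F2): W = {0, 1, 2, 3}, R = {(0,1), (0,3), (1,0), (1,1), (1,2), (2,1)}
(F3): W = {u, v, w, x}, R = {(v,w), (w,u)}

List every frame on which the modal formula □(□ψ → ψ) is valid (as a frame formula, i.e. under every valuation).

(F1)

The schema corresponds to shift-reflexivity: ∀x ∀y (Rxy → Ryy).
(F1): condition met.
(F2): fails — R10 but not R00.
(F3): fails — Rwu but not Ruu.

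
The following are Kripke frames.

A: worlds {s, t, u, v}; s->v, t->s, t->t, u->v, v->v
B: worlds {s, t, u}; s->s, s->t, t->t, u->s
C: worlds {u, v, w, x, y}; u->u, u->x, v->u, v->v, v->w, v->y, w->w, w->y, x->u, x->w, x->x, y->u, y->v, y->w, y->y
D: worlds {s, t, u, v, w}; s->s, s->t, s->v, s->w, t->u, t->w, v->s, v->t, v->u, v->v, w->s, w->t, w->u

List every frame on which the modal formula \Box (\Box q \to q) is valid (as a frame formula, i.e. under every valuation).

This is the axiom for shift-reflexivity; its first-order frame correspondent is \forall x \forall y (Rxy \to Ryy).
A: fails — Rts but not Rss.
B: condition met.
C: condition met.
D: fails — Rwt but not Rtt.

B, C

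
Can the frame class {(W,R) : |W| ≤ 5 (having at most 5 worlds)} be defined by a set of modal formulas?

No

Any modally definable frame class is closed under disjoint unions.
Any modal formula valid on each of 6 disjoint one-world frames is valid on their disjoint union (validity is preserved under disjoint unions). Each one-world frame has |W|=1≤5, but the union has |W|=6.
So the class is not modally definable.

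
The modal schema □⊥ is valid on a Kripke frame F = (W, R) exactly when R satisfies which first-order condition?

This schema is the Ver axiom.
It corresponds to emptiness of R: ∀x ∀y ¬Rxy.

emptiness of R: ∀x ∀y ¬Rxy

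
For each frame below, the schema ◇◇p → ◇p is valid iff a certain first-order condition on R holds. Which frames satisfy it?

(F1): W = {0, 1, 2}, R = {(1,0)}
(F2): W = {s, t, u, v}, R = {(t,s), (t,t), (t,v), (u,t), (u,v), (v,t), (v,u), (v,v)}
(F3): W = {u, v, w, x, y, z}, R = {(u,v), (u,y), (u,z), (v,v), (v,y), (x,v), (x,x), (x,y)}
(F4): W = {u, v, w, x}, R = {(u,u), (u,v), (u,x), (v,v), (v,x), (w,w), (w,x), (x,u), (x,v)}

(F1), (F3)

Frame correspondent (Sahlqvist): ∀x ∀y ∀z (Rxy ∧ Ryz → Rxz) — i.e. transitivity.
(F1): condition met.
(F2): fails — Ruv and Rvu but not Ruu.
(F3): condition met.
(F4): fails — Rwx and Rxu but not Rwu.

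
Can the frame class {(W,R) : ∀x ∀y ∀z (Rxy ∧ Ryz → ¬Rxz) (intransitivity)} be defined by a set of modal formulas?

If a class were modally definable it would be closed under surjective bounded morphisms (Goldblatt–Thomason).
The 5-cycle (worlds a,b,c,d,e with a→b→c→d→e→a) is intransitive. Mapping every world to a single reflexive point • is a surjective bounded morphism; the reflexive point is not intransitive (R••∧R•• but R••).
Hence intransitivity is not modally definable.

Not definable by any modal formula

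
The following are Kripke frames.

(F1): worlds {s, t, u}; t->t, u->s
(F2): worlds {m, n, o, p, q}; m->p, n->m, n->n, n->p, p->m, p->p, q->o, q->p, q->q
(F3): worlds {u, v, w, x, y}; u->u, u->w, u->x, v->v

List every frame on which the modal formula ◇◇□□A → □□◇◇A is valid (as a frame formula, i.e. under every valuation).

(F1)

Frame correspondent (Sahlqvist): ∀x ∀y ∀z ((xR²y ∧ xR²z) → ∃w (yR²w ∧ zR²w)) — i.e. a generalized confluence (Geach) condition.
(F1): satisfies the condition.
(F2): fails — qR²m, qR²o but no w with mR²w and oR²w.
(F3): fails — uR²u, uR²w but no t with uR²t and wR²t.
Valid on: (F1).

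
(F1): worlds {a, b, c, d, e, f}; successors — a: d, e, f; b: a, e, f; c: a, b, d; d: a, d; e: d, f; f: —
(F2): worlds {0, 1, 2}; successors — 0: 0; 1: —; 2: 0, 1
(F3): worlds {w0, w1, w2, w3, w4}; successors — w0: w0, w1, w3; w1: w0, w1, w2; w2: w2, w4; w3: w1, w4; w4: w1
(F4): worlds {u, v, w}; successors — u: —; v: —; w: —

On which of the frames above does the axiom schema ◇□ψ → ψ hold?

(F4)

The schema corresponds to symmetry: ∀x ∀y (Rxy → Ryx).
(F1): fails — Rcd but not Rdc.
(F2): fails — R20 but not R02.
(F3): fails — Rw1w2 but not Rw2w1.
(F4): condition met.
Valid on: (F4).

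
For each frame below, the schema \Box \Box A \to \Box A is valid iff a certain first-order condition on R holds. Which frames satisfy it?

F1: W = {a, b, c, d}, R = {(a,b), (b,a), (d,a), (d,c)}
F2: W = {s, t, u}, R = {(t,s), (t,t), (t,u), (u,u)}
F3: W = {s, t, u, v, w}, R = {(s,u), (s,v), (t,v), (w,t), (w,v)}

F2

This is the axiom for density; its first-order frame correspondent is \forall x \forall y (Rxy \to \exists z (Rxz \wedge Rzy)).
F1: fails — Rab but no z with Raz and Rzb.
F2: satisfies the condition.
F3: fails — Rwt but no z with Rwz and Rzt.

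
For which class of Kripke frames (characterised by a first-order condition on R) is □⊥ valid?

□⊥ is valid iff no world has any successor (otherwise □⊥ fails at any world with one).
Conversely, any frame satisfying ∀x ∀y ¬Rxy validates the schema.
So the correspondent is emptiness of R.

emptiness of R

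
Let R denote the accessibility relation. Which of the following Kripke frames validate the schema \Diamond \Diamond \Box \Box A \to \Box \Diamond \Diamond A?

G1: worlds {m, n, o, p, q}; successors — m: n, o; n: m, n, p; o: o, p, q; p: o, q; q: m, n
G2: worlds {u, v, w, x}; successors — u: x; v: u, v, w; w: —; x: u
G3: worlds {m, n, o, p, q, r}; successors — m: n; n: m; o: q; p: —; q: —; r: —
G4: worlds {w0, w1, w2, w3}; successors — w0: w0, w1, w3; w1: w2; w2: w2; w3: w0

G1

The schema corresponds to a generalized confluence (Geach) condition: \forall x \forall y \forall z ((x R^2 y \wedge xRz) \to \exists w (y R^2 w \wedge z R^2 w)).
G1: ✓.
G2: fails — uR²u, uRx but no t with uR²t and xR²t.
G3: fails — mR²m, mRn but no w with mR²w and nR²w.
G4: fails — w0R²w1, w0Rw3 but no w with w1R²w and w3R²w.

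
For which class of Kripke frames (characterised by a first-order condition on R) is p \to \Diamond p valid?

Replacing p by ¬p and contraposing gives the equivalent schema □p → p.
Suppose □p→p is valid. At any x set V(p)={w : Rxw}. Then □p holds at x, so p holds at x, i.e. Rxx.
Conversely, on a frame with reflexivity the schema holds at every world under every valuation.
So the correspondent is reflexivity.

reflexivity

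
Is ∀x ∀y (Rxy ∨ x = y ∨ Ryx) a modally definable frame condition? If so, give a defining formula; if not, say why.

Any modally definable frame class is closed under disjoint unions.
Take 4 disjoint single-world reflexive frames: each is trivially connected, but their disjoint union has 4 worlds with no edge between distinct components, so it is not connected.
So no modal formula (or set of formulas) defines exactly the connected frames.

No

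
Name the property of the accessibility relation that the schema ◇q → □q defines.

Suppose ◇q→□q is valid. Take Rxy, Rxz and set V(q)={y}. Then ◇q at x, so □q at x, so q at z, i.e. z=y.

partial functionality: ∀x ∀y ∀z (Rxy ∧ Rxz → y = z)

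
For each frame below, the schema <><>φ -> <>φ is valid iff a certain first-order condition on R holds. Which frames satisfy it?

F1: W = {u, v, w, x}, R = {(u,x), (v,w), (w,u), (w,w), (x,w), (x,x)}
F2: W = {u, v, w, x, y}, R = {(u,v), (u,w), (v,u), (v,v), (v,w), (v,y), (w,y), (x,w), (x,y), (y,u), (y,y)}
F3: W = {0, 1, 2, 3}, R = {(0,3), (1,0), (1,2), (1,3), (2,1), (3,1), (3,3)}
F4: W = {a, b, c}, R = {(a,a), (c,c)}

F4

This is the axiom for transitivity; its first-order frame correspondent is forall x forall y forall z (Rxy & Ryz -> Rxz).
F1: fails — Rxw and Rwu but not Rxu.
F2: fails — Ruv and Rvu but not Ruu.
F3: fails — R31 and R10 but not R30.
F4: condition met.
Valid on: F4.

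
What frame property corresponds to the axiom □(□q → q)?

Suppose □(□q→q) is valid. Take Rxy and set V(q)={w : Ryw}. Then at y, □q holds; since □(□q→q) at x, □q→q at y, so q at y, i.e. Ryy.

shift-reflexivity: ∀x ∀y (Rxy → Ryy)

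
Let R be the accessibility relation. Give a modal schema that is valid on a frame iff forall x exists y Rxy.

□q → ◇q

A defining formula is □q → ◇q (the D axiom).
Suppose □q→◇q is valid. At any x set V(q)=W. Then □q at x, so ◇q at x, so x has a successor.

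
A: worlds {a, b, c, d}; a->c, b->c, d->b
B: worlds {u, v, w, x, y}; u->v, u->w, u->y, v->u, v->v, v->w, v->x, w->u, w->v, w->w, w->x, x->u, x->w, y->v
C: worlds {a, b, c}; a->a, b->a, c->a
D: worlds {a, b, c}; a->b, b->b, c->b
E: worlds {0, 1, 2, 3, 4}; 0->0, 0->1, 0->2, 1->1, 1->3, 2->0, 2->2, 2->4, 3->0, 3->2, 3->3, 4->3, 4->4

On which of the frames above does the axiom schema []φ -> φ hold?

E

This is the axiom for reflexivity; its first-order frame correspondent is forall x Rxx.
A: fails — world a does not see itself.
B: fails — world u does not see itself.
C: fails — world b does not see itself.
D: fails — world a does not see itself.
E: holds.
Valid on: E.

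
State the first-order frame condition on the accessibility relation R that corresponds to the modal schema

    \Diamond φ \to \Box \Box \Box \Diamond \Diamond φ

This is a Sahlqvist (Geach-type) schema ◇^1□^0φ → □^3◇^2φ.
First-order correspondent: \forall x \forall y \forall z ((xRy \wedge x R^3 z) \to \exists w (y = w \wedge z R^2 w)).

\forall x \forall y \forall z ((xRy \wedge x R^3 z) \to \exists w (y = w \wedge z R^2 w))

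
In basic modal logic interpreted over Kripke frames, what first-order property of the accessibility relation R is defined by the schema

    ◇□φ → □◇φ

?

This schema is the .2 axiom.
It corresponds to convergence: ∀x ∀y ∀z (Rxy ∧ Rxz → ∃w (Ryw ∧ Rzw)).

convergence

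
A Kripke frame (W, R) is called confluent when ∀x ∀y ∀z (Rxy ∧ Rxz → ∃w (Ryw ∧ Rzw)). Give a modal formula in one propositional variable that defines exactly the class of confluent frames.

◇□ψ → □◇ψ

This is convergence; the standard corresponding axiom is .2: ◇□ψ → □◇ψ.
Suppose ◇□ψ→□◇ψ is valid. Take Rxy, Rxz and set V(ψ)={w : Ryw}. Then □ψ at y so ◇□ψ at x, so □◇ψ at x, so ◇ψ at z, giving w with Rzw and Ryw.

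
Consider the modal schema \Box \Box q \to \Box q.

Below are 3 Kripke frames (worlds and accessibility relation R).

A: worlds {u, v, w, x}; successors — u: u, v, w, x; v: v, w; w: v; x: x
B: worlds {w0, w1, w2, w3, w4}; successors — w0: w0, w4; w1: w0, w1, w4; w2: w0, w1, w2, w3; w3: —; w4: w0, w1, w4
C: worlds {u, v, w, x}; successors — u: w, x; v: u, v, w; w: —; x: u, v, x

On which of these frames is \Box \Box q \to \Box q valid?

A, B

Frame correspondent (Sahlqvist): \forall x \forall y (Rxy \to \exists z (Rxz \wedge Rzy)) — i.e. density.
A: holds.
B: holds.
C: fails — Ruw but no z with Ruz and Rzw.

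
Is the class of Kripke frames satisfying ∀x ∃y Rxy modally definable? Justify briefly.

Yes: it is seriality, defined by the D schema □q → ◇q.
Suppose □q→◇q is valid. At any x set V(q)=W. Then □q at x, so ◇q at x, so x has a successor.

Yes — defined by □q → ◇q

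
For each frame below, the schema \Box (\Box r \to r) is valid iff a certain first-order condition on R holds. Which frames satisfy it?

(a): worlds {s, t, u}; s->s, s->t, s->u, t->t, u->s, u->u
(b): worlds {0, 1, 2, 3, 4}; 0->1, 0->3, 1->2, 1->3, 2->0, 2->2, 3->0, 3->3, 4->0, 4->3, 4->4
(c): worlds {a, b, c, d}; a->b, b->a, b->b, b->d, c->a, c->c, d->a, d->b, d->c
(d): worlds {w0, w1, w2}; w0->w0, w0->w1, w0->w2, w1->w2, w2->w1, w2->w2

(a)

Frame correspondent (Sahlqvist): \forall x \forall y (Rxy \to Ryy) — i.e. shift-reflexivity.
(a): condition met.
(b): fails — R01 but not R11.
(c): fails — Rba but not Raa.
(d): fails — Rw0w1 but not Rw1w1.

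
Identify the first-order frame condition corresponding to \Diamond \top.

This is a form of the D axiom.
Its frame correspondent is seriality — \forall x \exists y Rxy.

Seriality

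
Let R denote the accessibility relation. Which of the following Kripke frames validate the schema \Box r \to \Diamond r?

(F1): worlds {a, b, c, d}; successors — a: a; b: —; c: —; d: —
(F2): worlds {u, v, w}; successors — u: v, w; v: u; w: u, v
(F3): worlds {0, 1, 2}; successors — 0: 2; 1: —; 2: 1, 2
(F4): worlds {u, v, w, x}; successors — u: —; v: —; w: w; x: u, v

Frame correspondent (Sahlqvist): \forall x \exists y Rxy — i.e. seriality.
(F1): fails — world b has no successor.
(F2): condition met.
(F3): fails — world 1 has no successor.
(F4): fails — world u has no successor.
Valid on: (F2).

(F2)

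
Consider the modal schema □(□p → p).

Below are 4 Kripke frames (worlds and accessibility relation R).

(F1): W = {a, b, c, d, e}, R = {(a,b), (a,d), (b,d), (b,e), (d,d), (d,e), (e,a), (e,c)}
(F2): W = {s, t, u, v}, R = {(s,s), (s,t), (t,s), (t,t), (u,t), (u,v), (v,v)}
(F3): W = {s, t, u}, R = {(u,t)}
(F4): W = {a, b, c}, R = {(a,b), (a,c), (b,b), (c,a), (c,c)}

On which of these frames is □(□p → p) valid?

This is the axiom for shift-reflexivity; its first-order frame correspondent is ∀x ∀y (Rxy → Ryy).
(F1): fails — Rea but not Raa.
(F2): ✓.
(F3): fails — Rut but not Rtt.
(F4): fails — Rca but not Raa.
Valid on: (F2).

(F2)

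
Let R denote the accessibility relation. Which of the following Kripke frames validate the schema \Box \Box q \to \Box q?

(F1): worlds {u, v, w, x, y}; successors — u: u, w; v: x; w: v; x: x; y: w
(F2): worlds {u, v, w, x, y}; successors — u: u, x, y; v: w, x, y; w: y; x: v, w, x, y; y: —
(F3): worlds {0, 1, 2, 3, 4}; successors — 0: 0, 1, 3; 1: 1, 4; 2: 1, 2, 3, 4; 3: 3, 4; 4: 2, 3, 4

(F3)

This is the axiom for density; its first-order frame correspondent is \forall x \forall y (Rxy \to \exists z (Rxz \wedge Rzy)).
(F1): fails — Ryw but no z with Ryz and Rzw.
(F2): fails — Rwy but no z with Rwz and Rzy.
(F3): satisfies the condition.
Valid on: (F3).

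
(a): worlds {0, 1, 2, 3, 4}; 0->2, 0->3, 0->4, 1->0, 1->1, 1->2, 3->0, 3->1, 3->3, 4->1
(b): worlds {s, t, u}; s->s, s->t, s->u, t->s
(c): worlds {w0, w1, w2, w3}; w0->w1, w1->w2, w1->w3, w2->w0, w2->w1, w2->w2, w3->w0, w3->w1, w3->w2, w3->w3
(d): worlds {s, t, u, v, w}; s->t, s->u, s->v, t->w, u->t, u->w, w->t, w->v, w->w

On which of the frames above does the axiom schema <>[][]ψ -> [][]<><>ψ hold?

This is the axiom for a generalized confluence (Geach) condition; its first-order frame correspondent is forall x forall y forall z ((xRy & x R^2 z) -> exists w (y R^2 w & z R^2 w)).
(a): fails — 0R2, 0R²0 but no w with 2R²w and 0R²w.
(b): fails — sRs, sR²u but no w with sR²w and uR²w.
(c): holds.
(d): fails — sRv, sR²t but no w* with vR²w* and tR²w*.
Valid on: (c).

(c)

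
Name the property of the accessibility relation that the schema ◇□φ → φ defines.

Equivalently (dual form): φ → □◇φ.
Suppose φ→□◇φ is valid. Take Rxy and set V(φ)={x}. Then φ at x, so □◇φ at x, so ◇φ at y, so some z with Ryz has φ; z=x, i.e. Ryx.
Conversely, on a frame with symmetry the schema holds at every world under every valuation.
Frame condition: ∀x ∀y (Rxy → Ryx).

Symmetry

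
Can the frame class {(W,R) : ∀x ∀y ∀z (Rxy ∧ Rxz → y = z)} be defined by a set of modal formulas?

Yes — defined by ◇p → □p

Yes: it is partial functionality, defined by the CD schema ◇p → □p.
Suppose ◇p→□p is valid. Take Rxy, Rxz and set V(p)={y}. Then ◇p at x, so □p at x, so p at z, i.e. z=y.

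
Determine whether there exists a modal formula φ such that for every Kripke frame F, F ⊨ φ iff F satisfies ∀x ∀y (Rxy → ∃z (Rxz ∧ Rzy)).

Yes: it is density, defined by the C4 schema □□p → □p.

Yes — defined by □□p → □p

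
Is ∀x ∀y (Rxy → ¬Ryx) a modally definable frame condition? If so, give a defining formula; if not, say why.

Modal frame validity is preserved under surjective bounded morphisms.
The 4-cycle (worlds s,t,u,v with s→t→u→v→s) is asymmetric. Mapping every world to a single reflexive point • is a surjective bounded morphism, and the reflexive point is not asymmetric (R•• but asymmetry requires ¬R••).
So no modal formula (or set of formulas) defines exactly the asymmetric frames.

Not modally definable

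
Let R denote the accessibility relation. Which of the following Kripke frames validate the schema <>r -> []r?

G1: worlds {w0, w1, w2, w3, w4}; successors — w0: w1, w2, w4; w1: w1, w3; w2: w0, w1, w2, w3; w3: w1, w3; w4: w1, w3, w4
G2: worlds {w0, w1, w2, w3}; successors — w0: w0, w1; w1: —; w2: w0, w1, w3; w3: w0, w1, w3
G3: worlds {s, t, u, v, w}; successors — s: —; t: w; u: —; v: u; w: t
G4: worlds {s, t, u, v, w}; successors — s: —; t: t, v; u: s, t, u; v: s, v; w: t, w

This is the axiom for partial functionality; its first-order frame correspondent is forall x forall y forall z (Rxy & Rxz -> y = z).
G1: fails — w0 sees both w1 and w2.
G2: fails — w0 sees both w0 and w1.
G3: holds.
G4: fails — t sees both t and v.

G3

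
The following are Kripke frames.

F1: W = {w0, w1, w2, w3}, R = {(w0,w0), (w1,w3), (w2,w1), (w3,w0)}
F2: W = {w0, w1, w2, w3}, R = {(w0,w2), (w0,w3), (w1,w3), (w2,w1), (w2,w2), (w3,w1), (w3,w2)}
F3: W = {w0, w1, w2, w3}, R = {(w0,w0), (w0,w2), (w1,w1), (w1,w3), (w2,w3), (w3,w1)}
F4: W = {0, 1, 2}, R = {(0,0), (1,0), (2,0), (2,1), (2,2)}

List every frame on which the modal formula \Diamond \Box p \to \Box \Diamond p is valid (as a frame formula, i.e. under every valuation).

The schema corresponds to convergence: \forall x \forall y \forall z (Rxy \wedge Rxz \to \exists w (Ryw \wedge Rzw)).
F1: satisfies the condition.
F2: fails — Rw2w2 and Rw2w1 but w2 and w1 have no common successor.
F3: fails — Rw0w2 and Rw0w0 but w2 and w0 have no common successor.
F4: satisfies the condition.

F1, F4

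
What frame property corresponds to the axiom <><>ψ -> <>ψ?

transitivity: forall x forall y forall z (Rxy & Ryz -> Rxz)

This is a form of the 4 axiom.
It corresponds to transitivity: forall x forall y forall z (Rxy & Ryz -> Rxz).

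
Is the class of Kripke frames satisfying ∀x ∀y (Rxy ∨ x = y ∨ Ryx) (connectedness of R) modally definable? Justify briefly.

No

Any modally definable frame class is closed under disjoint unions.
Take 2 disjoint single-world reflexive frames: each is trivially connected, but their disjoint union has 2 worlds with no edge between distinct components, so it is not connected.
Hence connectedness of R is not modally definable.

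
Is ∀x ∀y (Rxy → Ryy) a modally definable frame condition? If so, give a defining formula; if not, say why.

Yes — defined by □(□p → p)

This is a Sahlqvist condition; the T□ axiom □(□p → p) defines it.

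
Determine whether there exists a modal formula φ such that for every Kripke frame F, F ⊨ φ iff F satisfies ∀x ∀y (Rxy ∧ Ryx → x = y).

Modal frame validity is preserved under surjective bounded morphisms.
The 6-cycle (worlds a,b,c,d,e,f with a→b→c→d→e→f→a) is antisymmetric. Sending even-indexed worlds to s and odd-indexed worlds to t is a surjective bounded morphism onto the two-world frame with s↔t, which is not antisymmetric.
So no modal formula (or set of formulas) defines exactly the antisymmetric frames.

No — not modally definable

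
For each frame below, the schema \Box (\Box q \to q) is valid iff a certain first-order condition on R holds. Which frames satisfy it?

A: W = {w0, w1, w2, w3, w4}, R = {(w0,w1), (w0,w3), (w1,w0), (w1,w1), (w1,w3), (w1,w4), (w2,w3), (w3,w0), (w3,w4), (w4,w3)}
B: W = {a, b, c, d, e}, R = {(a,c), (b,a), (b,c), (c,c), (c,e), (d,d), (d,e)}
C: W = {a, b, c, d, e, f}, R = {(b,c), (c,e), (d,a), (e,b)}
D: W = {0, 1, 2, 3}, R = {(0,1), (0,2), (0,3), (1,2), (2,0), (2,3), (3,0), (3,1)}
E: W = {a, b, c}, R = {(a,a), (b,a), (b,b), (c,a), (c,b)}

The schema corresponds to shift-reflexivity: \forall x \forall y (Rxy \to Ryy).
A: fails — Rw1w0 but not Rw0w0.
B: fails — Rde but not Ree.
C: fails — Rbc but not Rcc.
D: fails — R02 but not R22.
E: ✓.

E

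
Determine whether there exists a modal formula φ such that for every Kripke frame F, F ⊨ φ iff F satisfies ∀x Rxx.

Definable; □q → q defines it

Yes: it is reflexivity, defined by the T schema □q → q.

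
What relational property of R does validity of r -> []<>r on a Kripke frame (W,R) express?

Suppose r→□◇r is valid. Take Rxy and set V(r)={x}. Then r at x, so □◇r at x, so ◇r at y, so some z with Ryz has r; z=x, i.e. Ryx.
The converse is a direct semantic check.
So the correspondent is symmetry.

symmetry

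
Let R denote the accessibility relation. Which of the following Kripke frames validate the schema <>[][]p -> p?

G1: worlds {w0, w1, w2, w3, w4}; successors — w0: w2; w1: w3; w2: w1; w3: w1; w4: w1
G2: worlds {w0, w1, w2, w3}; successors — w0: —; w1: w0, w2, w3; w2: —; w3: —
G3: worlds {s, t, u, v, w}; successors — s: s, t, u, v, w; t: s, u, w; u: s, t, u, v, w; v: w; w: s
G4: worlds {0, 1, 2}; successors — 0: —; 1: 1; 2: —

G4

Frame correspondent (Sahlqvist): forall x forall y (xRy -> exists w (y R^2 w & x = w)) — i.e. a generalized confluence (Geach) condition.
G1: fails — w0Rw2 but no w with w2R²w and w0=w.
G2: fails — w1Rw0 but no w with w0R²w and w1=w.
G3: fails — uRv but no w* with vR²w* and u=w*.
G4: condition met.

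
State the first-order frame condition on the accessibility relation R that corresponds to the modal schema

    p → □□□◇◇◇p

This is a Sahlqvist (Geach-type) schema ◇^0□^0p → □^3◇^3p.
First-order correspondent: ∀x ∀z (xR³z → ∃w (x = w ∧ zR³w)).

∀x ∀z (xR³z → ∃w (x = w ∧ zR³w))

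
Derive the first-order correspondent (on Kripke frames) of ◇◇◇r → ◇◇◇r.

This is a Sahlqvist (Geach-type) schema ◇^3□^0r → □^0◇^3r.
Minimal-valuation argument: fix x; take any y with xR^3y and any z with xR^0z. Set V(r) to the set of worlds R-reachable from y in exactly 0 steps. Then □^0r holds at y, so the antecedent holds at x; validity forces ◇^3r at z, giving a w with zR^3w and yR^0w.
First-order correspondent: ∀x ∀y (xR³y → ∃w (y = w ∧ xR³w)).

∀x ∀y (xR³y → ∃w (y = w ∧ xR³w))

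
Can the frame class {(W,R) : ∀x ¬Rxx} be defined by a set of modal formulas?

Not modally definable

If a class were modally definable it would be closed under surjective bounded morphisms (Goldblatt–Thomason).
The 4-cycle (worlds a,b,c,d with a→b→c→d→a) is irreflexive, and the map sending every world to a single reflexive point • is a surjective bounded morphism (forth: every edge maps to (•,•); back: every world has a successor). So any modal formula valid on the 4-cycle is also valid on the reflexive point, which is not irreflexive.
So no modal formula (or set of formulas) defines exactly the irreflexive frames.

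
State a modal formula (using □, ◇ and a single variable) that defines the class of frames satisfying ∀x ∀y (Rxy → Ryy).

This is shift-reflexivity; the standard corresponding axiom is T□: □(□q → q).

□(□q → q)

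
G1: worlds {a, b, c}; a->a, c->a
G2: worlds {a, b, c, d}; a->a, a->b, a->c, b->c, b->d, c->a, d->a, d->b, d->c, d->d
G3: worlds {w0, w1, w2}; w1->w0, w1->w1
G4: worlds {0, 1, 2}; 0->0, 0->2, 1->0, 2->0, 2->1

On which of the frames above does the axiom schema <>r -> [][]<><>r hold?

Frame correspondent (Sahlqvist): forall x forall y forall z ((xRy & x R^2 z) -> exists w (y = w & z R^2 w)) — i.e. a generalized confluence (Geach) condition.
G1: holds.
G2: fails — bRd, bR²c but no w with d=w and cR²w.
G3: fails — w1Rw0, w1R²w0 but no w with w0=w and w0R²w.
G4: fails — 2R1, 2R²2 but no w with 1=w and 2R²w.

G1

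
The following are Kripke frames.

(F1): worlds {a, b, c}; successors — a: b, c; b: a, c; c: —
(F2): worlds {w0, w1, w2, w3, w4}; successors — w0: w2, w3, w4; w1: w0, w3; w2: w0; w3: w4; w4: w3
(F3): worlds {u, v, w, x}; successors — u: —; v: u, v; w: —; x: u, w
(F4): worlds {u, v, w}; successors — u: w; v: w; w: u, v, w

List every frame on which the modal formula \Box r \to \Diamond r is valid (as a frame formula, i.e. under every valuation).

The schema corresponds to seriality: \forall x \exists y Rxy.
(F1): fails — world c has no successor.
(F2): satisfies the condition.
(F3): fails — world u has no successor.
(F4): satisfies the condition.
Valid on: (F2), (F4).

(F2), (F4)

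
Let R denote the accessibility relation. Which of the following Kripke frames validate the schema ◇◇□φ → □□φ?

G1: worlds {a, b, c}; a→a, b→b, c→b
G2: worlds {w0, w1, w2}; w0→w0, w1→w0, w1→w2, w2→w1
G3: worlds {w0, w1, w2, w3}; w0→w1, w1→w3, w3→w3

Frame correspondent (Sahlqvist): ∀x ∀y ∀z ((xR²y ∧ xR²z) → ∃w (yRw ∧ z = w)) — i.e. a generalized confluence (Geach) condition.
G1: holds.
G2: fails — w1R²w0, w1R²w1 but no w with w0Rw and w1=w.
G3: holds.
Valid on: G1, G3.

G1, G3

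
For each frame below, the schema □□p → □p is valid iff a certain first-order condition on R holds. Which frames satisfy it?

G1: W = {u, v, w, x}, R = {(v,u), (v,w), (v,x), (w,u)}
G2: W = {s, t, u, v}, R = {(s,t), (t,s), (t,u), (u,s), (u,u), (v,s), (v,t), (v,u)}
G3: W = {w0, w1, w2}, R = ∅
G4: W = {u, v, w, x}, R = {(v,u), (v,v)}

G3, G4

Frame correspondent (Sahlqvist): ∀x ∀y (Rxy → ∃z (Rxz ∧ Rzy)) — i.e. density.
G1: fails — Rvx but no z with Rvz and Rzx.
G2: fails — Rst but no z with Rsz and Rzt.
G3: satisfies the condition.
G4: satisfies the condition.
Valid on: G3, G4.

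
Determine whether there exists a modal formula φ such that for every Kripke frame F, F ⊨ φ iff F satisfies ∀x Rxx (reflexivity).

This is a Sahlqvist condition; the T axiom □r → r defines it.

Yes, by □r → r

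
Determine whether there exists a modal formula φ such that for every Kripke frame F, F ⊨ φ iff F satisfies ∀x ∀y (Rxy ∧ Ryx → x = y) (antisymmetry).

No — not modally definable

Modal frame validity is preserved under surjective bounded morphisms.
The 4-cycle (worlds s,t,u,v with s→t→u→v→s) is antisymmetric. Sending even-indexed worlds to a and odd-indexed worlds to b is a surjective bounded morphism onto the two-world frame with a↔b, which is not antisymmetric.
So no modal formula (or set of formulas) defines exactly the antisymmetric frames.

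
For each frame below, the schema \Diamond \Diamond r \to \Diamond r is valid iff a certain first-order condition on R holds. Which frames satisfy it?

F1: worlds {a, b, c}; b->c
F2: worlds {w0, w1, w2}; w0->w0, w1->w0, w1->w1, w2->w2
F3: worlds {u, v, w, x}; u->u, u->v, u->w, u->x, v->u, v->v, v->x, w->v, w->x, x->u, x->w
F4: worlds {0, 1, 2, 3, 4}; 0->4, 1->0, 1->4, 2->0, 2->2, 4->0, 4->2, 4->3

The schema corresponds to transitivity: \forall x \forall y \forall z (Rxy \wedge Ryz \to Rxz).
F1: holds.
F2: holds.
F3: fails — Rxw and Rwx but not Rxx.
F4: fails — R04 and R43 but not R03.
Valid on: F1, F2.

F1, F2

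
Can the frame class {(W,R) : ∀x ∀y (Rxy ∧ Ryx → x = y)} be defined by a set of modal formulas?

Not modally definable

Any modally definable frame class is closed under surjective bounded morphisms.
The 8-cycle (worlds a,b,c,d,e,f,g,h with a→b→c→d→e→f→g→h→a) is antisymmetric. Sending even-indexed worlds to s and odd-indexed worlds to t is a surjective bounded morphism onto the two-world frame with s↔t, which is not antisymmetric.
So the class is not modally definable.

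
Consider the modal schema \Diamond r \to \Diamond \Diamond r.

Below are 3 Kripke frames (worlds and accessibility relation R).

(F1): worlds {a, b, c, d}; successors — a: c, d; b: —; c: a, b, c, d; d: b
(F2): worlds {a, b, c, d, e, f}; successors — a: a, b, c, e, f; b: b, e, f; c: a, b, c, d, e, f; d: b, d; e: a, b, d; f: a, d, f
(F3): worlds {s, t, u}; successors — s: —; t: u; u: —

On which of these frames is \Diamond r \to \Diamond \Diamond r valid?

Frame correspondent (Sahlqvist): \forall x \forall y (xRy \to \exists w (y = w \wedge x R^2 w)) — i.e. a generalized confluence (Geach) condition.
(F1): fails — dRb but no w with b=w and dR²w.
(F2): holds.
(F3): fails — tRu but no w with u=w and tR²w.

(F2)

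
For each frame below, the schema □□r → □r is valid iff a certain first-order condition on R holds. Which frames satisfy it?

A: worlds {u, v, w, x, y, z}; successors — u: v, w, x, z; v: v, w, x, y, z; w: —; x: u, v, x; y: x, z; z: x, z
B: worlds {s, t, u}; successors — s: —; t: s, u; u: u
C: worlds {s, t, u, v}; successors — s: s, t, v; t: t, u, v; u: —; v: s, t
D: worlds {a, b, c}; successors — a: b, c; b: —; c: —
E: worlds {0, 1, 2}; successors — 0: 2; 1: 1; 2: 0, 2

The schema corresponds to density: ∀x ∀y (Rxy → ∃z (Rxz ∧ Rzy)).
A: satisfies the condition.
B: fails — Rts but no z with Rtz and Rzs.
C: satisfies the condition.
D: fails — Rac but no z with Raz and Rzc.
E: satisfies the condition.
Valid on: A, C, E.

A, C, E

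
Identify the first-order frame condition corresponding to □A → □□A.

Transitivity

This is the 4 axiom.
Its frame correspondent is transitivity — ∀x ∀y ∀z (Rxy ∧ Ryz → Rxz).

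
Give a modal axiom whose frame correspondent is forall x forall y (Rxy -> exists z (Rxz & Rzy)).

□□p → □p

This is density; the standard corresponding axiom is C4: □□p → □p.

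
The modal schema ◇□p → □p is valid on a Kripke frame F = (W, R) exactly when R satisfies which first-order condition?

Replacing p by ¬p and contraposing gives the equivalent schema ◇p → □◇p.
Suppose ◇p→□◇p is valid. Take Rxy, Rxz and set V(p)={y}. Then ◇p at x, so □◇p at x, so ◇p at z, so some w with Rzw has p; w=y, i.e. Rzy. By symmetry of the argument, Ryz.
The converse is a direct semantic check.
Frame condition: ∀x ∀y ∀z (Rxy ∧ Rxz → Ryz).

the Euclidean property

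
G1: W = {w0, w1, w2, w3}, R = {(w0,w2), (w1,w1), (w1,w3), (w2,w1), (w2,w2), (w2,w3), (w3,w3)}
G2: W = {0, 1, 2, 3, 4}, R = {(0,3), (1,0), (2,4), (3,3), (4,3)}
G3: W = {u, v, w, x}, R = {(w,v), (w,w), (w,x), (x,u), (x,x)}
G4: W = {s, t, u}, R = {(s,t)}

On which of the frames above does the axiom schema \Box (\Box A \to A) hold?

The schema corresponds to shift-reflexivity: \forall x \forall y (Rxy \to Ryy).
G1: ✓.
G2: fails — R10 but not R00.
G3: fails — Rxu but not Ruu.
G4: fails — Rst but not Rtt.
Valid on: G1.

G1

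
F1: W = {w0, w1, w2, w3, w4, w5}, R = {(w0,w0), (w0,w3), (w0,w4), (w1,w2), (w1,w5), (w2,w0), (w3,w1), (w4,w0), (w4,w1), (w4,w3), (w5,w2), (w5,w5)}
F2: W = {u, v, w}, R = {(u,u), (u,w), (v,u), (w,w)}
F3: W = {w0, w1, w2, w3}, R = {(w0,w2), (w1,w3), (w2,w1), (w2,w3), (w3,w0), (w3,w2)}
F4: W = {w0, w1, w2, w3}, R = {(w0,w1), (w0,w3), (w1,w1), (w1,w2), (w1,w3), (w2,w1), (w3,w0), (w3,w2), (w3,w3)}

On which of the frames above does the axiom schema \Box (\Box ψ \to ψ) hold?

F2

Frame correspondent (Sahlqvist): \forall x \forall y (Rxy \to Ryy) — i.e. shift-reflexivity.
F1: fails — Rw1w2 but not Rw2w2.
F2: satisfies the condition.
F3: fails — Rw3w2 but not Rw2w2.
F4: fails — Rw1w2 but not Rw2w2.
Valid on: F2.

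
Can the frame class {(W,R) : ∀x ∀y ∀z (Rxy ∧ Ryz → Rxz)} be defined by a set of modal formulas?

Yes, by □p → □□p

The condition is transitivity. A defining modal formula is □p → □□p.
Suppose □p→□□p is valid. Take Rxy, Ryz and set V(p)={w : Rxw}. Then □p at x, so □□p at x, so □p at y, so p at z, i.e. Rxz.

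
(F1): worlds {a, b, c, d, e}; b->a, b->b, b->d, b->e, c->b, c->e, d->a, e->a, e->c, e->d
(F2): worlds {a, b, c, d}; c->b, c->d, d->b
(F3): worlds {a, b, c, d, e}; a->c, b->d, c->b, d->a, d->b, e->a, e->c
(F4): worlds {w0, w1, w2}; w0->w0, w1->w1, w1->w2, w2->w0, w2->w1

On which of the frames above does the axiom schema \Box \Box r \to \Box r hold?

(F4)

Frame correspondent (Sahlqvist): \forall x \forall y (Rxy \to \exists z (Rxz \wedge Rzy)) — i.e. density.
(F1): fails — Rec but no z with Rez and Rzc.
(F2): fails — Rdb but no z with Rdz and Rzb.
(F3): fails — Rea but no z with Rez and Rza.
(F4): holds.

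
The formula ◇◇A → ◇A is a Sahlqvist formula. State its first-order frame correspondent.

transitivity

This is frame-equivalent to □A → □□A (substitute ¬A for A and contrapose).
Suppose □A→□□A is valid. Take Rxy, Ryz and set V(A)={w : Rxw}. Then □A at x, so □□A at x, so □A at y, so A at z, i.e. Rxz.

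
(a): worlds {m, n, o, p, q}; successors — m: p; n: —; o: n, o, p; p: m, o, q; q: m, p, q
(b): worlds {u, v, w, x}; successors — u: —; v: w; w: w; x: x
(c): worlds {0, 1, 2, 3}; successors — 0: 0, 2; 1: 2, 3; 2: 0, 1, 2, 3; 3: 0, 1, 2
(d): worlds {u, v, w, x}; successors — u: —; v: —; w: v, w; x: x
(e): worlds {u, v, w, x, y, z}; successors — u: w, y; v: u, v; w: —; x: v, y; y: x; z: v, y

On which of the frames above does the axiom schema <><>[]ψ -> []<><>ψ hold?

(b), (c)

The schema corresponds to a generalized confluence (Geach) condition: forall x forall y forall z ((x R^2 y & xRz) -> exists w (yRw & z R^2 w)).
(a): fails — oR²m, oRn but no w with mRw and nR²w.
(b): condition met.
(c): condition met.
(d): fails — wR²v, wRv but no t with vRt and vR²t.
(e): fails — uR²x, uRw but no t with xRt and wR²t.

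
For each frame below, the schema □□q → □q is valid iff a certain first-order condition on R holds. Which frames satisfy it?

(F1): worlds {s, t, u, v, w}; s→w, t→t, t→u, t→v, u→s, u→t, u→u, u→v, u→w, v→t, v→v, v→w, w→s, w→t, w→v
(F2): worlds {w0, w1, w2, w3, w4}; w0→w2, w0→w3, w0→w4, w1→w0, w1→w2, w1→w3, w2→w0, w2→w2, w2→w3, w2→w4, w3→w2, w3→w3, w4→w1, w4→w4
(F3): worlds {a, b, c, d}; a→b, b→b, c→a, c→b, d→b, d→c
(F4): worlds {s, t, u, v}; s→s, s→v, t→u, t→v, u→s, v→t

This is the axiom for density; its first-order frame correspondent is ∀x ∀y (Rxy → ∃z (Rxz ∧ Rzy)).
(F1): fails — Rsw but no z with Rsz and Rzw.
(F2): satisfies the condition.
(F3): fails — Rdc but no z with Rdz and Rzc.
(F4): fails — Rtv but no z with Rtz and Rzv.
Valid on: (F2).

(F2)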